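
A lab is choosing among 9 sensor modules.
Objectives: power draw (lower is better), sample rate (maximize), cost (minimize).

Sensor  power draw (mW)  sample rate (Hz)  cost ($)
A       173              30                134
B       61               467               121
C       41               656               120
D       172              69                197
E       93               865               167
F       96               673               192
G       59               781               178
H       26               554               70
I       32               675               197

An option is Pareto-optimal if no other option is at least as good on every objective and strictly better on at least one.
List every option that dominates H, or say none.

A: worse on power draw (173 vs 26).
B: worse on power draw (61 vs 26).
C: worse on power draw (41 vs 26).
D: worse on power draw (172 vs 26).
E: worse on power draw (93 vs 26).
F: worse on power draw (96 vs 26).
G: worse on power draw (59 vs 26).
I: worse on power draw (32 vs 26).
No option dominates H.

none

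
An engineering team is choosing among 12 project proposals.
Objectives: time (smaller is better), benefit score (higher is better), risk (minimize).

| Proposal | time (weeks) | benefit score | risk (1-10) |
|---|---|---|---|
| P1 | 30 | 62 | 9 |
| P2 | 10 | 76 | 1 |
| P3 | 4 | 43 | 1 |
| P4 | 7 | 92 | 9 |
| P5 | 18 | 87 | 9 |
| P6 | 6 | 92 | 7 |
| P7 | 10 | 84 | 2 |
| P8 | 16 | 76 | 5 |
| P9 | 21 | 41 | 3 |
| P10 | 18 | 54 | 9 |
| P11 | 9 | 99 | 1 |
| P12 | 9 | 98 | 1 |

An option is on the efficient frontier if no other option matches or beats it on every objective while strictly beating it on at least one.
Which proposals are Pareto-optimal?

P3, P6, P11

P1: dominated by P2 (time 10≤30, benefit score 76≥62, risk 1≤9).
P2: dominated by P11 (time 9≤10, benefit score 99≥76, risk 1≤1).
P3: not dominated (best time).
P4: dominated by P6 (time 6≤7, benefit score 92≥92, risk 7≤9).
P5: dominated by P4 (time 7≤18, benefit score 92≥87, risk 9≤9).
P6: not dominated.
P7: dominated by P11 (time 9≤10, benefit score 99≥84, risk 1≤2).
P8: dominated by P2 (time 10≤16, benefit score 76≥76, risk 1≤5).
P9: dominated by P2 (time 10≤21, benefit score 76≥41, risk 1≤3).
P10: dominated by P2 (time 10≤18, benefit score 76≥54, risk 1≤9).
P11: not dominated (best benefit score).
P12: dominated by P11 (time 9≤9, benefit score 99≥98, risk 1≤1).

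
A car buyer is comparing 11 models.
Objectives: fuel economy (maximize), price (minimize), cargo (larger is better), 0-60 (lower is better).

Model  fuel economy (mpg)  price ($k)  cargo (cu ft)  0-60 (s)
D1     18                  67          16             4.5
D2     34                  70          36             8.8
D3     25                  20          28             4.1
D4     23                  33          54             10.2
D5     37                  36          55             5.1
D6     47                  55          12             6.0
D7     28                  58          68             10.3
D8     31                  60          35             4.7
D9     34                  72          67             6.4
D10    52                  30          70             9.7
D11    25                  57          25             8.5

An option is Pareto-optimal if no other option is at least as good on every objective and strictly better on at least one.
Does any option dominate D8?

D1: worse on fuel economy (18 vs 31).
D2: worse on price (70 vs 60).
D3: worse on fuel economy (25 vs 31).
D4: worse on fuel economy (23 vs 31).
D5: worse on 0-60 (5.1 vs 4.7).
D6: worse on cargo (12 vs 35).
D7: worse on fuel economy (28 vs 31).
D9: worse on price (72 vs 60).
D10: worse on 0-60 (9.7 vs 4.7).
D11: worse on fuel economy (25 vs 31).
No option is at least as good as D8 on every objective and strictly better on one.

No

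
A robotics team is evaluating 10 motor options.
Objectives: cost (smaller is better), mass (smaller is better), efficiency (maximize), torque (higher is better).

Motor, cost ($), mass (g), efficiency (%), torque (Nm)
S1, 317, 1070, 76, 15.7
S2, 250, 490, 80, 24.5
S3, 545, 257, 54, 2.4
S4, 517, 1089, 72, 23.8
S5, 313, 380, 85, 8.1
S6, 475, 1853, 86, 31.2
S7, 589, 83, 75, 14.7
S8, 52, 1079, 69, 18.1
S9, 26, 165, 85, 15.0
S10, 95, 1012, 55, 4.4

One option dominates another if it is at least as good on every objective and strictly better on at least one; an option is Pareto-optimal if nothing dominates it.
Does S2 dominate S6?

No

S2 vs S6: S2 is worse on efficiency (80 vs 86), so it does not dominate S6.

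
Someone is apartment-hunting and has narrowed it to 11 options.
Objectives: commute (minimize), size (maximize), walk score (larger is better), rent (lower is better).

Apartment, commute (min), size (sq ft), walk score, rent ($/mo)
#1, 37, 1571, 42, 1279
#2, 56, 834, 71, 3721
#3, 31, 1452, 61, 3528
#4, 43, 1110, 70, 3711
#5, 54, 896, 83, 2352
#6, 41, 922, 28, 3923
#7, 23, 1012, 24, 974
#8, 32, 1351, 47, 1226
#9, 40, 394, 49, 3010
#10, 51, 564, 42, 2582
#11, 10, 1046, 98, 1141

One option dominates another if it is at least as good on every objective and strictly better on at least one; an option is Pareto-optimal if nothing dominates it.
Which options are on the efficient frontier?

#1, #3, #4, #7, #8, #11

#1: not dominated (best size).
#2: dominated by #5 (commute 54≤56, size 896≥834, walk score 83≥71, rent 2352≤3721).
#3: not dominated.
#4: not dominated.
#5: dominated by #11 (commute 10≤54, size 1046≥896, walk score 98≥83, rent 1141≤2352).
#6: dominated by #1 (commute 37≤41, size 1571≥922, walk score 42≥28, rent 1279≤3923).
#7: not dominated (best rent).
#8: not dominated.
#9: dominated by #11 (commute 10≤40, size 1046≥394, walk score 98≥49, rent 1141≤3010).
#10: dominated by #1 (commute 37≤51, size 1571≥564, walk score 42≥42, rent 1279≤2582).
#11: not dominated (best commute).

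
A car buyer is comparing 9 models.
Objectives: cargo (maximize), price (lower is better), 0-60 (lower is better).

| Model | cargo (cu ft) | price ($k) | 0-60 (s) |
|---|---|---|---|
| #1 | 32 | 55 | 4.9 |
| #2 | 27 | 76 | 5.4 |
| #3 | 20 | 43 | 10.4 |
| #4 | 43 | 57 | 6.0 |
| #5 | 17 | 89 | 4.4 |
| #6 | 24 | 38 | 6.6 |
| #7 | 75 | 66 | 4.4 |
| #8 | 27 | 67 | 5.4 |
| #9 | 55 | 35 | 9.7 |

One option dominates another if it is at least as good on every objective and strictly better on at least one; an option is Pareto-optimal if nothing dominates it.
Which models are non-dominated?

#1: not dominated.
#2: dominated by #1 (cargo 32≥27, price 55≤76, 0-60 4.9≤5.4).
#3: dominated by #6 (cargo 24≥20, price 38≤43, 0-60 6.6≤10.4).
#4: not dominated.
#5: dominated by #7 (cargo 75≥17, price 66≤89, 0-60 4.4≤4.4).
#6: not dominated.
#7: not dominated (best cargo).
#8: dominated by #1 (cargo 32≥27, price 55≤67, 0-60 4.9≤5.4).
#9: not dominated (best price).

#1, #4, #6, #7, #9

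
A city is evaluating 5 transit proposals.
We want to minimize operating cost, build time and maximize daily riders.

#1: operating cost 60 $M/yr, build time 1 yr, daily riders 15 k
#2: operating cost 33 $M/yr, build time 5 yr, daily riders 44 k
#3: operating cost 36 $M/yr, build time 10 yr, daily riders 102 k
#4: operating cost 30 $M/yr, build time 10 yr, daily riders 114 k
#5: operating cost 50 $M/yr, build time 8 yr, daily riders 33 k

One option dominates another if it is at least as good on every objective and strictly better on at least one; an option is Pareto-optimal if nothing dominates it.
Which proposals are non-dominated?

#1, #2, #4

#1: not dominated (best build time).
#2: not dominated.
#3: dominated by #4 (operating cost 30≤36, build time 10≤10, daily riders 114≥102).
#4: not dominated (best operating cost).
#5: dominated by #2 (operating cost 33≤50, build time 5≤8, daily riders 44≥33).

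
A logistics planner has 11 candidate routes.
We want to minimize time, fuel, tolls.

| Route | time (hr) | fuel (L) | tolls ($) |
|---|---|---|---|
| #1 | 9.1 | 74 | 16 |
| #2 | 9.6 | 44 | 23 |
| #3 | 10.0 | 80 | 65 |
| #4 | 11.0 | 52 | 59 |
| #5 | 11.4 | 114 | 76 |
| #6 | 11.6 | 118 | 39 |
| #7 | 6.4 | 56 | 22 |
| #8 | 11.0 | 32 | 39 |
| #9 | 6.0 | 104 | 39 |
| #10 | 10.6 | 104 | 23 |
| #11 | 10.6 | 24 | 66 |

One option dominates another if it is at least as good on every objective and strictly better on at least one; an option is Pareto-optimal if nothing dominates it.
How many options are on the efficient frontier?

#1: not dominated (best tolls).
#2: not dominated.
#3: dominated by #1 (time 9.1≤10.0, fuel 74≤80, tolls 16≤65).
#4: dominated by #2 (time 9.6≤11.0, fuel 44≤52, tolls 23≤59).
#5: dominated by #1 (time 9.1≤11.4, fuel 74≤114, tolls 16≤76).
#6: dominated by #1 (time 9.1≤11.6, fuel 74≤118, tolls 16≤39).
#7: not dominated.
#8: not dominated.
#9: not dominated (best time).
#10: dominated by #1 (time 9.1≤10.6, fuel 74≤104, tolls 16≤23).
#11: not dominated (best fuel).
Pareto-optimal: #1, #2, #7, #8, #9, #11 → 6.

6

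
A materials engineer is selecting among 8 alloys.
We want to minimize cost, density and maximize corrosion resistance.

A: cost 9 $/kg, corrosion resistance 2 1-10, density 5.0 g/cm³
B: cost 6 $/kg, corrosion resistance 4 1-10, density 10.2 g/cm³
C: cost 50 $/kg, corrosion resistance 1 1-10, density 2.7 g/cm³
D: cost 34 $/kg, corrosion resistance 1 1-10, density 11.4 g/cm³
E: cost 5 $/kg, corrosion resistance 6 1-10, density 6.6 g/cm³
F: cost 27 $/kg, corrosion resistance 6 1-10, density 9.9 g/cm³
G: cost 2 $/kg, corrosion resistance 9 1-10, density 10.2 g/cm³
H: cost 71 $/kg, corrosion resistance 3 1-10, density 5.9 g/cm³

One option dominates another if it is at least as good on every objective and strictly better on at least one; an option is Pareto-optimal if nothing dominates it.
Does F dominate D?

Yes

F vs D: cost 27≤34, corrosion resistance 6≥1, density 9.9≤11.4 — F is at least as good on every objective with at least one strict improvement.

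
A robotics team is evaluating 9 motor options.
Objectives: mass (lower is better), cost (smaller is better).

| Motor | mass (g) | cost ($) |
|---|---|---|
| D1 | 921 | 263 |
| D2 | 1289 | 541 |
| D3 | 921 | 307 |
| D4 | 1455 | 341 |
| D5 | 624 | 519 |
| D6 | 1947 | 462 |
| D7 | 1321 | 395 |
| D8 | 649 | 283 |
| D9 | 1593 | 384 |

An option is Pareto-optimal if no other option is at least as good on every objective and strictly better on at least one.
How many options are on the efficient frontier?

D1: not dominated (best cost).
D2: dominated by D1 (mass 921≤1289, cost 263≤541).
D3: dominated by D1 (mass 921≤921, cost 263≤307).
D4: dominated by D1 (mass 921≤1455, cost 263≤341).
D5: not dominated (best mass).
D6: dominated by D1 (mass 921≤1947, cost 263≤462).
D7: dominated by D1 (mass 921≤1321, cost 263≤395).
D8: not dominated.
D9: dominated by D1 (mass 921≤1593, cost 263≤384).
Pareto-optimal: D1, D5, D8 → 3.

3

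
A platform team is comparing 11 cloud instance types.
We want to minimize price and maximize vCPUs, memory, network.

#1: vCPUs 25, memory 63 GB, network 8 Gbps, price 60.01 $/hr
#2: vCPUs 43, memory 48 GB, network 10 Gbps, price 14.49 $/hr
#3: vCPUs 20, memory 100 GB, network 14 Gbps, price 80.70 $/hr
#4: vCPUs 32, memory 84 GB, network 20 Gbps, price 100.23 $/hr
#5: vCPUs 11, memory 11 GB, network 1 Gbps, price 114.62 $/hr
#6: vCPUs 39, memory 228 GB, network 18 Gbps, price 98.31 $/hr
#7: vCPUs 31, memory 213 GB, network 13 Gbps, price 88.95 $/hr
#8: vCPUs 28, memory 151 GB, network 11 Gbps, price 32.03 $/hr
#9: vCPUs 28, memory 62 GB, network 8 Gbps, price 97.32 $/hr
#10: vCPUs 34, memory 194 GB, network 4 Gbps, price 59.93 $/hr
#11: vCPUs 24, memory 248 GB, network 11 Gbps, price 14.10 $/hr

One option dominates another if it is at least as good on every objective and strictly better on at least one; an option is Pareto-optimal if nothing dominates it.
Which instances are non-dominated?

#1: dominated by #8 (vCPUs 28≥25, memory 151≥63, network 11≥8, price 32.03≤60.01).
#2: not dominated (best vCPUs).
#3: not dominated.
#4: not dominated (best network).
#5: dominated by #1 (vCPUs 25≥11, memory 63≥11, network 8≥1, price 60.01≤114.62).
#6: not dominated.
#7: not dominated.
#8: not dominated.
#9: dominated by #7 (vCPUs 31≥28, memory 213≥62, network 13≥8, price 88.95≤97.32).
#10: not dominated.
#11: not dominated (best memory).

#2, #3, #4, #6, #7, #8, #10, #11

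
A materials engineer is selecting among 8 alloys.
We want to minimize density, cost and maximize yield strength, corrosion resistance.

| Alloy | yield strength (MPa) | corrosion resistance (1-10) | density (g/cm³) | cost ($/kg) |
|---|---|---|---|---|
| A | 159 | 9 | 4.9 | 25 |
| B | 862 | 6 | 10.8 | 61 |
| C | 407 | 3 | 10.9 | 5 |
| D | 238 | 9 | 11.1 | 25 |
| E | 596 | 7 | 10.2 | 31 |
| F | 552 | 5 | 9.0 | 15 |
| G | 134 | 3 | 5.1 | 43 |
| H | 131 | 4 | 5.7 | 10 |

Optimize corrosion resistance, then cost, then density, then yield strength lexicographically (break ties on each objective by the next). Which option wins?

A

First maximize corrosion resistance: best is 9, kept {A, D}.
Then minimize cost: best is 25, kept {A, D}.
Then minimize density: best is 4.9, kept {A}.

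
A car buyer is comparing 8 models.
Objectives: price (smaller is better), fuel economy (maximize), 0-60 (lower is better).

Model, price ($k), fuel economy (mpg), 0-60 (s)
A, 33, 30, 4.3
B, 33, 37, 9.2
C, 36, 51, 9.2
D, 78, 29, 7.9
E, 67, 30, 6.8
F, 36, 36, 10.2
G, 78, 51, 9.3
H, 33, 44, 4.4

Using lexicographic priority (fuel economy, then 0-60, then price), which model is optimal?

C

First maximize fuel economy: best is 51, kept {C, G}.
Then minimize 0-60: best is 9.2, kept {C}.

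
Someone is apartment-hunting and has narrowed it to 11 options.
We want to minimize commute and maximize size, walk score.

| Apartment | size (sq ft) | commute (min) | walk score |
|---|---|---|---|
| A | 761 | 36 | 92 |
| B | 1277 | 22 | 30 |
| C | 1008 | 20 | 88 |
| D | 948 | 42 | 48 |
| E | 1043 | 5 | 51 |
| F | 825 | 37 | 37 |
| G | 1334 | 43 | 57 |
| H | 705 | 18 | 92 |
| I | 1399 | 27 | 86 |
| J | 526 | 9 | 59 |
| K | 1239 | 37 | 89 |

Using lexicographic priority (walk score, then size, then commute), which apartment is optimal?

First maximize walk score: best is 92, kept {A, H}.
Then maximize size: best is 761, kept {A}.

A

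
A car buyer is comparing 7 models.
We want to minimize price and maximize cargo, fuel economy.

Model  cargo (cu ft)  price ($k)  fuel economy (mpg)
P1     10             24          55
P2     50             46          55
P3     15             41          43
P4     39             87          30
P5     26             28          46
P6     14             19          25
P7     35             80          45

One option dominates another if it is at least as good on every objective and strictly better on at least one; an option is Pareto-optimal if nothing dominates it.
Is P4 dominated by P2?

Yes

P2 vs P4: cargo 50≥39, price 46≤87, fuel economy 55≥30 — P2 is at least as good on every objective with at least one strict improvement.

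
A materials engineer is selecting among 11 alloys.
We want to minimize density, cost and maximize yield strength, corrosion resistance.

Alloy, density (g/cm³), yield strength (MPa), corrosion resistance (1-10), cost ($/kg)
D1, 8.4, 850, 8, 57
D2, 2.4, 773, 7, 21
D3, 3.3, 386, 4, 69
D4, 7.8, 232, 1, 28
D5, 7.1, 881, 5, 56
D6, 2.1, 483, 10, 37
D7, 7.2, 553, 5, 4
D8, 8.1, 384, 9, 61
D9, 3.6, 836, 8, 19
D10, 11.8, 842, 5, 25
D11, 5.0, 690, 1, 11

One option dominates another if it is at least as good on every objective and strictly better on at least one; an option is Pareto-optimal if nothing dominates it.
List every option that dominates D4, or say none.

D2: density 2.4≤7.8, yield strength 773≥232, corrosion resistance 7≥1, cost 21≤28 — dominates D4.
D7: density 7.2≤7.8, yield strength 553≥232, corrosion resistance 5≥1, cost 4≤28 — dominates D4.
D9: density 3.6≤7.8, yield strength 836≥232, corrosion resistance 8≥1, cost 19≤28 — dominates D4.
D11: density 5.0≤7.8, yield strength 690≥232, corrosion resistance 1≥1, cost 11≤28 — dominates D4.
Others (D1, D3, D5, D6, D8, D10) are each worse than D4 on at least one objective.

D2, D7, D9, D11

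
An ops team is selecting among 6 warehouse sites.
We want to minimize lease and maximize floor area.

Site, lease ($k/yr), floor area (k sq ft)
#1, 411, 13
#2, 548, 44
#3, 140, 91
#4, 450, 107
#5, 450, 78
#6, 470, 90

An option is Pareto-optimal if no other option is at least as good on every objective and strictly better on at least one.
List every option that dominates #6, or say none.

#3, #4

#3: lease 140≤470, floor area 91≥90 — dominates #6.
#4: lease 450≤470, floor area 107≥90 — dominates #6.
Others (#1, #2, #5) are each worse than #6 on at least one objective.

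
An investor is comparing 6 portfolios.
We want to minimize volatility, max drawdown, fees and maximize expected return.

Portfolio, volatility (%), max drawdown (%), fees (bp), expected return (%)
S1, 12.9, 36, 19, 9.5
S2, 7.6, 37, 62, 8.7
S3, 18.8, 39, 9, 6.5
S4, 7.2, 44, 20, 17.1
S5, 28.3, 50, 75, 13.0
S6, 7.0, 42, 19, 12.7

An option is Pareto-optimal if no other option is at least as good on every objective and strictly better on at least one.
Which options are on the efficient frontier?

S1: not dominated (best max drawdown).
S2: not dominated.
S3: not dominated (best fees).
S4: not dominated (best expected return).
S5: dominated by S4 (volatility 7.2≤28.3, max drawdown 44≤50, fees 20≤75, expected return 17.1≥13.0).
S6: not dominated (best volatility).

S1, S2, S3, S4, S6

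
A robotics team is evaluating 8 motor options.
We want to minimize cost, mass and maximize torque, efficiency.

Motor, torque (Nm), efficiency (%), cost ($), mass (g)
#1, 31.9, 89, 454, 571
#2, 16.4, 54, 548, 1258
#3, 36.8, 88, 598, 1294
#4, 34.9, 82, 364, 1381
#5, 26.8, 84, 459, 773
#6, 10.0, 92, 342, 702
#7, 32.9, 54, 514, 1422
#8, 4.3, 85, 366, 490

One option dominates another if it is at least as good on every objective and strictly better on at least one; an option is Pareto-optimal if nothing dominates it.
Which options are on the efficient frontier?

#1, #3, #4, #6, #8

#1: not dominated.
#2: dominated by #1 (torque 31.9≥16.4, efficiency 89≥54, cost 454≤548, mass 571≤1258).
#3: not dominated (best torque).
#4: not dominated.
#5: dominated by #1 (torque 31.9≥26.8, efficiency 89≥84, cost 454≤459, mass 571≤773).
#6: not dominated (best efficiency).
#7: dominated by #4 (torque 34.9≥32.9, efficiency 82≥54, cost 364≤514, mass 1381≤1422).
#8: not dominated (best mass).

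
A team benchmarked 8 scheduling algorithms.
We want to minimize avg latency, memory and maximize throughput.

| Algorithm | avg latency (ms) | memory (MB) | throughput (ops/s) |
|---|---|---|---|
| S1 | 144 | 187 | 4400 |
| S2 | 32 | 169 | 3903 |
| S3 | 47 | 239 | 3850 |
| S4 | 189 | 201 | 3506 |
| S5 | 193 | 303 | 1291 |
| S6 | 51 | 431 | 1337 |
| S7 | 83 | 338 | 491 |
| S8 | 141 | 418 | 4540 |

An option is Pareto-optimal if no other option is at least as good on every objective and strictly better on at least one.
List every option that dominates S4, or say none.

S1, S2

S1: avg latency 144≤189, memory 187≤201, throughput 4400≥3506 — dominates S4.
S2: avg latency 32≤189, memory 169≤201, throughput 3903≥3506 — dominates S4.
Others (S3, S5, S6, S7, S8) are each worse than S4 on at least one objective.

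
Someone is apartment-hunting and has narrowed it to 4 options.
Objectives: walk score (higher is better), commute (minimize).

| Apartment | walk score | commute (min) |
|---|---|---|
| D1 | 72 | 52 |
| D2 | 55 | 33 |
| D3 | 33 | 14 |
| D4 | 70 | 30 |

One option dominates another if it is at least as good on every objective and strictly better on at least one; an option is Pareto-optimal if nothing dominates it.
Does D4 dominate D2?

D4 vs D2: walk score 70≥55, commute 30≤33 — D4 is at least as good on every objective with at least one strict improvement.

Yes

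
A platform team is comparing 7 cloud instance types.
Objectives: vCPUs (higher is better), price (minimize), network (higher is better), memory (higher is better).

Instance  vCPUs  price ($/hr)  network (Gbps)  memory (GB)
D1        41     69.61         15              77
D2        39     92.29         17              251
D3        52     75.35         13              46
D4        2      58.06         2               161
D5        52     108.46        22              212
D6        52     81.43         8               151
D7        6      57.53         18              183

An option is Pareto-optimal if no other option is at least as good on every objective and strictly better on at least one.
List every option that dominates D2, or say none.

none

D1: worse on network (15 vs 17).
D3: worse on network (13 vs 17).
D4: worse on vCPUs (2 vs 39).
D5: worse on price (108.46 vs 92.29).
D6: worse on network (8 vs 17).
D7: worse on vCPUs (6 vs 39).
No option dominates D2.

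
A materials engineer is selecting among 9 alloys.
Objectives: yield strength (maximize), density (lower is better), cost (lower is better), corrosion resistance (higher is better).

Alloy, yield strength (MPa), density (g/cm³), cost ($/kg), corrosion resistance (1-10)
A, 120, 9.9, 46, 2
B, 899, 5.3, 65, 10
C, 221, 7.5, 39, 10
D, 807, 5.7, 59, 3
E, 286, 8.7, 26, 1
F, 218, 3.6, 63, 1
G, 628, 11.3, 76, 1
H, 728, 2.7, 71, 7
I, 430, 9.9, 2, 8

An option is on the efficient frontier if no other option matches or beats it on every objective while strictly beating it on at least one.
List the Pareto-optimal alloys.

A: dominated by C (yield strength 221≥120, density 7.5≤9.9, cost 39≤46, corrosion resistance 10≥2).
B: not dominated (best yield strength).
C: not dominated.
D: not dominated.
E: not dominated.
F: not dominated.
G: dominated by B (yield strength 899≥628, density 5.3≤11.3, cost 65≤76, corrosion resistance 10≥1).
H: not dominated (best density).
I: not dominated (best cost).

B, C, D, E, F, H, I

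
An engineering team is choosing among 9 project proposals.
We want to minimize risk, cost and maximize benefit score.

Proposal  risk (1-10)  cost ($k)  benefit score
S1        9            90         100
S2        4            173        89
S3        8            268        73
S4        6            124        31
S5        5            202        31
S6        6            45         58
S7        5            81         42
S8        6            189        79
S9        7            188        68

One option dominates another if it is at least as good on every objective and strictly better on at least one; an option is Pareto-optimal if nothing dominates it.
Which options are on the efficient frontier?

S1: not dominated (best benefit score).
S2: not dominated (best risk).
S3: dominated by S2 (risk 4≤8, cost 173≤268, benefit score 89≥73).
S4: dominated by S6 (risk 6≤6, cost 45≤124, benefit score 58≥31).
S5: dominated by S2 (risk 4≤5, cost 173≤202, benefit score 89≥31).
S6: not dominated (best cost).
S7: not dominated.
S8: dominated by S2 (risk 4≤6, cost 173≤189, benefit score 89≥79).
S9: dominated by S2 (risk 4≤7, cost 173≤188, benefit score 89≥68).

S1, S2, S6, S7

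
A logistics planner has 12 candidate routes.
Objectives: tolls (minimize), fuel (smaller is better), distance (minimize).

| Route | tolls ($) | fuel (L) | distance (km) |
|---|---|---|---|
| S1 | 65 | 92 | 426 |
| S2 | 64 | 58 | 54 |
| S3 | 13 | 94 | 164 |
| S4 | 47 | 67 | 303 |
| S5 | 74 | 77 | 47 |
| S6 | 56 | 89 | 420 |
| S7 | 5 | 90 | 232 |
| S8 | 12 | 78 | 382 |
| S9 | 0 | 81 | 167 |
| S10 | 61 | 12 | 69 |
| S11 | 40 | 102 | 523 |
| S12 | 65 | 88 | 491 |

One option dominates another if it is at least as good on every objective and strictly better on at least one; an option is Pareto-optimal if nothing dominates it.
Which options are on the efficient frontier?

S1: dominated by S2 (tolls 64≤65, fuel 58≤92, distance 54≤426).
S2: not dominated.
S3: not dominated.
S4: not dominated.
S5: not dominated (best distance).
S6: dominated by S4 (tolls 47≤56, fuel 67≤89, distance 303≤420).
S7: dominated by S9 (tolls 0≤5, fuel 81≤90, distance 167≤232).
S8: not dominated.
S9: not dominated (best tolls).
S10: not dominated (best fuel).
S11: dominated by S3 (tolls 13≤40, fuel 94≤102, distance 164≤523).
S12: dominated by S2 (tolls 64≤65, fuel 58≤88, distance 54≤491).

S2, S3, S4, S5, S8, S9, S10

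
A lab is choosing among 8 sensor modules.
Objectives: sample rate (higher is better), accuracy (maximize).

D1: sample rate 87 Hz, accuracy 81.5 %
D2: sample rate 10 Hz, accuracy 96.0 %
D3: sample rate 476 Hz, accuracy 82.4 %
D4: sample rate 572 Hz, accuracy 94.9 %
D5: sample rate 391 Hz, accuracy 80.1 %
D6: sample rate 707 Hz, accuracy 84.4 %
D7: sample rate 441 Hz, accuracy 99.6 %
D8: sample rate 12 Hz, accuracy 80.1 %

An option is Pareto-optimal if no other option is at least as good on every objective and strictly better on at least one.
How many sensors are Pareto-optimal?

3

D1: dominated by D3 (sample rate 476≥87, accuracy 82.4≥81.5).
D2: dominated by D7 (sample rate 441≥10, accuracy 99.6≥96.0).
D3: dominated by D4 (sample rate 572≥476, accuracy 94.9≥82.4).
D4: not dominated.
D5: dominated by D3 (sample rate 476≥391, accuracy 82.4≥80.1).
D6: not dominated (best sample rate).
D7: not dominated (best accuracy).
D8: dominated by D1 (sample rate 87≥12, accuracy 81.5≥80.1).
Pareto-optimal: D4, D6, D7 → 3.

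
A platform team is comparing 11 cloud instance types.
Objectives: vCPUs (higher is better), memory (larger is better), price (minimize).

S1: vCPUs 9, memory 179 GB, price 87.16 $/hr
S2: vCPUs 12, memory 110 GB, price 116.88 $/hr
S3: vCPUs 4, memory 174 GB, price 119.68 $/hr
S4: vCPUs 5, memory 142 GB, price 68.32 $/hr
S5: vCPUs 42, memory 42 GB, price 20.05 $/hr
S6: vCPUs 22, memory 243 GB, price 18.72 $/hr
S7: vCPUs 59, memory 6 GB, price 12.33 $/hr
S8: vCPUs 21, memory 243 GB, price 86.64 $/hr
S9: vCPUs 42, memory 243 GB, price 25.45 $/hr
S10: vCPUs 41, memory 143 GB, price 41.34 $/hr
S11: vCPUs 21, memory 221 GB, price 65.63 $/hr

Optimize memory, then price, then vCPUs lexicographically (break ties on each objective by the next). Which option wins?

S6

First maximize memory: best is 243, kept {S6, S8, S9}.
Then minimize price: best is 18.72, kept {S6}.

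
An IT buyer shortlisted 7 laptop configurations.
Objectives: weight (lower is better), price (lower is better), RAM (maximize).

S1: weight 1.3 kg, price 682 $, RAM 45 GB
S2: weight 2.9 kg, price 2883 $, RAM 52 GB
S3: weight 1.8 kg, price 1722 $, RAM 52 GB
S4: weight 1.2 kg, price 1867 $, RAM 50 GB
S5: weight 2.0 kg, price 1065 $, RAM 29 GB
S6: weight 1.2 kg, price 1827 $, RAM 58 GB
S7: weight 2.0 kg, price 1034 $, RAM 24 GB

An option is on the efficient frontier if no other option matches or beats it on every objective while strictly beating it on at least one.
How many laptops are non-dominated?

S1: not dominated (best price).
S2: dominated by S3 (weight 1.8≤2.9, price 1722≤2883, RAM 52≥52).
S3: not dominated.
S4: dominated by S6 (weight 1.2≤1.2, price 1827≤1867, RAM 58≥50).
S5: dominated by S1 (weight 1.3≤2.0, price 682≤1065, RAM 45≥29).
S6: not dominated (best RAM).
S7: dominated by S1 (weight 1.3≤2.0, price 682≤1034, RAM 45≥24).
Pareto-optimal: S1, S3, S6 → 3.

3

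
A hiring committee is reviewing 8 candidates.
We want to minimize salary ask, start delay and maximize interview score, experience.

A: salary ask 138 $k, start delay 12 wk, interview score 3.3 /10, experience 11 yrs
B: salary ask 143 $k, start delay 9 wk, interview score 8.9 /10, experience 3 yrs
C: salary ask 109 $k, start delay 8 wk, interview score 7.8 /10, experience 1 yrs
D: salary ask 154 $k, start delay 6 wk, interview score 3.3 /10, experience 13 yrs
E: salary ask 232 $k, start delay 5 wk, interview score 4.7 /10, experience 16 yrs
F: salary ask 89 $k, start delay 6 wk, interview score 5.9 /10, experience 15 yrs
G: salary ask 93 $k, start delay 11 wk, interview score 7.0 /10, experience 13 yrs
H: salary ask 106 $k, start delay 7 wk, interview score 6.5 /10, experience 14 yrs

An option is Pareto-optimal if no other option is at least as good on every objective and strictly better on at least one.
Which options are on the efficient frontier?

A: dominated by F (salary ask 89≤138, start delay 6≤12, interview score 5.9≥3.3, experience 15≥11).
B: not dominated (best interview score).
C: not dominated.
D: dominated by F (salary ask 89≤154, start delay 6≤6, interview score 5.9≥3.3, experience 15≥13).
E: not dominated (best start delay).
F: not dominated (best salary ask).
G: not dominated.
H: not dominated.

B, C, E, F, G, H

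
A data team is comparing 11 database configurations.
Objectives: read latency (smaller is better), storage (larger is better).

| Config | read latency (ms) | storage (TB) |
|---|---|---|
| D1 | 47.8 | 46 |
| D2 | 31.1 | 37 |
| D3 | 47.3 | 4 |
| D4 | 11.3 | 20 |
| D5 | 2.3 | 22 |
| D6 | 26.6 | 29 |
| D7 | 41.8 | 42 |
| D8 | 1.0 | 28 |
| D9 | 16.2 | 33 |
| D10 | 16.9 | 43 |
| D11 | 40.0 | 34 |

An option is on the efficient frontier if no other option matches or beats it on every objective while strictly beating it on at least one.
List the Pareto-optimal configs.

D1, D8, D9, D10

D1: not dominated (best storage).
D2: dominated by D10 (read latency 16.9≤31.1, storage 43≥37).
D3: dominated by D2 (read latency 31.1≤47.3, storage 37≥4).
D4: dominated by D5 (read latency 2.3≤11.3, storage 22≥20).
D5: dominated by D8 (read latency 1.0≤2.3, storage 28≥22).
D6: dominated by D9 (read latency 16.2≤26.6, storage 33≥29).
D7: dominated by D10 (read latency 16.9≤41.8, storage 43≥42).
D8: not dominated (best read latency).
D9: not dominated.
D10: not dominated.
D11: dominated by D2 (read latency 31.1≤40.0, storage 37≥34).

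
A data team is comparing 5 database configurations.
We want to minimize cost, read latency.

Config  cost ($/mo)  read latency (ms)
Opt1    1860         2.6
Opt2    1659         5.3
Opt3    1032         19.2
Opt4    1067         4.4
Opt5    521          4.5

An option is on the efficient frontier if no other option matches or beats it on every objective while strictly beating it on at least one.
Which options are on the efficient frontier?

Opt1, Opt4, Opt5

Opt1: not dominated (best read latency).
Opt2: dominated by Opt4 (cost 1067≤1659, read latency 4.4≤5.3).
Opt3: dominated by Opt5 (cost 521≤1032, read latency 4.5≤19.2).
Opt4: not dominated.
Opt5: not dominated (best cost).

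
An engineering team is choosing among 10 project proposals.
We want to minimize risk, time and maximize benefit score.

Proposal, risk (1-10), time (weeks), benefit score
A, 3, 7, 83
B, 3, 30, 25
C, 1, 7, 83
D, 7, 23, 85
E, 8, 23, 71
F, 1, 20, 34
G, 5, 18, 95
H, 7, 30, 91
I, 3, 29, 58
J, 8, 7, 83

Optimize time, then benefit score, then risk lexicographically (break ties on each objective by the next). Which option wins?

C

First minimize time: best is 7, kept {A, C, J}.
Then maximize benefit score: best is 83, kept {A, C, J}.
Then minimize risk: best is 1, kept {C}.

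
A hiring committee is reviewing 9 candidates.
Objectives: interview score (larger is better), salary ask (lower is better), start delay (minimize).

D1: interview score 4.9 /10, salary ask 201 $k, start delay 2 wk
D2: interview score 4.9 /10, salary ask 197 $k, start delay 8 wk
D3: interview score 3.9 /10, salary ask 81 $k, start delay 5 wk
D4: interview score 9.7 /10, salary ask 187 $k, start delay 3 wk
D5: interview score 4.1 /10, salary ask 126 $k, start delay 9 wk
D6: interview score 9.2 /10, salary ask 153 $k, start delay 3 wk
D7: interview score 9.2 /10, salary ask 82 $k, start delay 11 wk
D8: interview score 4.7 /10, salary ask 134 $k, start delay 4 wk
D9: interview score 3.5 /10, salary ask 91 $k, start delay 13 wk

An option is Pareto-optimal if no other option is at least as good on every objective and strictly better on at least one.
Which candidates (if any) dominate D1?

D2: worse on start delay (8 vs 2).
D3: worse on interview score (3.9 vs 4.9).
D4: worse on start delay (3 vs 2).
D5: worse on interview score (4.1 vs 4.9).
D6: worse on start delay (3 vs 2).
D7: worse on start delay (11 vs 2).
D8: worse on interview score (4.7 vs 4.9).
D9: worse on interview score (3.5 vs 4.9).
No option dominates D1.

none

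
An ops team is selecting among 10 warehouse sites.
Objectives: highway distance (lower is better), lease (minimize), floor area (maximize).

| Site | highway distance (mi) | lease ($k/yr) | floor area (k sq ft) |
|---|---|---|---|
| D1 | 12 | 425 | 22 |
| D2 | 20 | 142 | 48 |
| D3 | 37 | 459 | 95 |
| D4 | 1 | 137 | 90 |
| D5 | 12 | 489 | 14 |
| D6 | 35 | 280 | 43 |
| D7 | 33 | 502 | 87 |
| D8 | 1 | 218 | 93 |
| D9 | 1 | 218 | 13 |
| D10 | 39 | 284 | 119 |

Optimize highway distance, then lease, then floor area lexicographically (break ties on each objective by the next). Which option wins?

First minimize highway distance: best is 1, kept {D4, D8, D9}.
Then minimize lease: best is 137, kept {D4}.

D4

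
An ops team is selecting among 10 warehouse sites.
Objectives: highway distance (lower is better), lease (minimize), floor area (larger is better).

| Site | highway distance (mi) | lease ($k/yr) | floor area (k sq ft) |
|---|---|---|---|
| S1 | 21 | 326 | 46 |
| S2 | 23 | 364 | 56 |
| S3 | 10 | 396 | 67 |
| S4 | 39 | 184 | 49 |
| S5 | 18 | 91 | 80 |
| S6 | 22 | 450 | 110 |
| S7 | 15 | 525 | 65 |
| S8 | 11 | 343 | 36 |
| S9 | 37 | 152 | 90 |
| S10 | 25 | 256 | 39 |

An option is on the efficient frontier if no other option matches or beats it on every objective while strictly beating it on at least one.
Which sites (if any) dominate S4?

S5, S9

S5: highway distance 18≤39, lease 91≤184, floor area 80≥49 — dominates S4.
S9: highway distance 37≤39, lease 152≤184, floor area 90≥49 — dominates S4.
Others (S1, S2, S3, S6, S7, S8, S10) are each worse than S4 on at least one objective.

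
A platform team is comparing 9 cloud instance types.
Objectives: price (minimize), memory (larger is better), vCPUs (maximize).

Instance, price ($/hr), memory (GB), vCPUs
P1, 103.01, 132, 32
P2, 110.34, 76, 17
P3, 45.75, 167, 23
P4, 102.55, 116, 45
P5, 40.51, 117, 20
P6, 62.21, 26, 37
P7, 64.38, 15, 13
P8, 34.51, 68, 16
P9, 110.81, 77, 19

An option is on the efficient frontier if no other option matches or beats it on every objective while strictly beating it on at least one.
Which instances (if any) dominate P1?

none

P2: worse on price (110.34 vs 103.01).
P3: worse on vCPUs (23 vs 32).
P4: worse on memory (116 vs 132).
P5: worse on memory (117 vs 132).
P6: worse on memory (26 vs 132).
P7: worse on memory (15 vs 132).
P8: worse on memory (68 vs 132).
P9: worse on price (110.81 vs 103.01).
No option dominates P1.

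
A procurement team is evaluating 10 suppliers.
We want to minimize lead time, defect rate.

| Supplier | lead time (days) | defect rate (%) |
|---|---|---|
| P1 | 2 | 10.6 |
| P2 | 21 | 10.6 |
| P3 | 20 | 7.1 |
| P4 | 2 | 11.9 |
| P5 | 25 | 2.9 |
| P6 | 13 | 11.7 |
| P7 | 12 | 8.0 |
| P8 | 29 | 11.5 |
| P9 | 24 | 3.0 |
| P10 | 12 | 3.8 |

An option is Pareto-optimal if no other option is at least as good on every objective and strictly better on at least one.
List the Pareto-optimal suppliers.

P1: not dominated.
P2: dominated by P1 (lead time 2≤21, defect rate 10.6≤10.6).
P3: dominated by P10 (lead time 12≤20, defect rate 3.8≤7.1).
P4: dominated by P1 (lead time 2≤2, defect rate 10.6≤11.9).
P5: not dominated (best defect rate).
P6: dominated by P1 (lead time 2≤13, defect rate 10.6≤11.7).
P7: dominated by P10 (lead time 12≤12, defect rate 3.8≤8.0).
P8: dominated by P1 (lead time 2≤29, defect rate 10.6≤11.5).
P9: not dominated.
P10: not dominated.

P1, P5, P9, P10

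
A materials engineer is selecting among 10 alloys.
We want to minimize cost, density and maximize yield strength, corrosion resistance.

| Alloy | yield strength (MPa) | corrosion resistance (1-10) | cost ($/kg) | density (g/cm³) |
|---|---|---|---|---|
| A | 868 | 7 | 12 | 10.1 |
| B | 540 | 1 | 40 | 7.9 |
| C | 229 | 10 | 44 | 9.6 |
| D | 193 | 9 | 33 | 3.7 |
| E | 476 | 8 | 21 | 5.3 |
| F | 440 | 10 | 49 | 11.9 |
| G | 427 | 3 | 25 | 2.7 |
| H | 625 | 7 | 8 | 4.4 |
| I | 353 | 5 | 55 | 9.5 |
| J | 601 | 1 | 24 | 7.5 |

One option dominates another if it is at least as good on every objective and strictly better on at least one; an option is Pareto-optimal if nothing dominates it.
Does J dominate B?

Yes

J vs B: yield strength 601≥540, corrosion resistance 1≥1, cost 24≤40, density 7.5≤7.9 — J is at least as good on every objective with at least one strict improvement.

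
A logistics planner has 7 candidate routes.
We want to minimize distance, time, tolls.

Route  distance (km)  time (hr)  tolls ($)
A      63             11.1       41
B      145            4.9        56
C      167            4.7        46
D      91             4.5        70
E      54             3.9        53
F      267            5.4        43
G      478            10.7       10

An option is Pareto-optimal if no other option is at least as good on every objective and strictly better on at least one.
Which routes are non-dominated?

A: not dominated.
B: dominated by E (distance 54≤145, time 3.9≤4.9, tolls 53≤56).
C: not dominated.
D: dominated by E (distance 54≤91, time 3.9≤4.5, tolls 53≤70).
E: not dominated (best distance).
F: not dominated.
G: not dominated (best tolls).

A, C, E, F, G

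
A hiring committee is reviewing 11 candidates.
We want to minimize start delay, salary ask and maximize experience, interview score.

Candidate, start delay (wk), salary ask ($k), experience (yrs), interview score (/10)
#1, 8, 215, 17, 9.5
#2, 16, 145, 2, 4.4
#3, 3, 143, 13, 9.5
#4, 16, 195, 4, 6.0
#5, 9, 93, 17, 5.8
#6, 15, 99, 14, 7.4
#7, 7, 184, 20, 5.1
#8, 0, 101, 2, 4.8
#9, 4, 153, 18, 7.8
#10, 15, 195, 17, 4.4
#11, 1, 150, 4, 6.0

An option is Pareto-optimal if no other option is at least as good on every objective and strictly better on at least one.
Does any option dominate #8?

No

#1: worse on start delay (8 vs 0).
#2: worse on start delay (16 vs 0).
#3: worse on start delay (3 vs 0).
#4: worse on start delay (16 vs 0).
#5: worse on start delay (9 vs 0).
#6: worse on start delay (15 vs 0).
#7: worse on start delay (7 vs 0).
#9: worse on start delay (4 vs 0).
#10: worse on start delay (15 vs 0).
#11: worse on start delay (1 vs 0).
No option is at least as good as #8 on every objective and strictly better on one.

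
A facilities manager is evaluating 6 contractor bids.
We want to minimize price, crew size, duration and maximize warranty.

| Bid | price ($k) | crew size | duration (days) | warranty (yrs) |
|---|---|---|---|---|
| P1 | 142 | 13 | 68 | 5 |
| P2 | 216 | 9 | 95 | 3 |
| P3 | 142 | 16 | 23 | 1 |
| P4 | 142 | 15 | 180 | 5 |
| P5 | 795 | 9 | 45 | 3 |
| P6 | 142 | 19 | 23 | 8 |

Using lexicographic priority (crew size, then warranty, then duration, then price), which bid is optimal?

P5

First minimize crew size: best is 9, kept {P2, P5}.
Then maximize warranty: best is 3, kept {P2, P5}.
Then minimize duration: best is 45, kept {P5}.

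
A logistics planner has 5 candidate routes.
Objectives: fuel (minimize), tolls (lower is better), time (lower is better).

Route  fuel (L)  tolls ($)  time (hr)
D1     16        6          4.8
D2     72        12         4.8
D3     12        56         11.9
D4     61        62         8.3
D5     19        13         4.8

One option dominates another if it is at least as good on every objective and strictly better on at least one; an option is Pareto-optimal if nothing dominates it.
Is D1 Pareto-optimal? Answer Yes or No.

D2: worse on fuel (72 vs 16).
D3: worse on tolls (56 vs 6).
D4: worse on fuel (61 vs 16).
D5: worse on fuel (19 vs 16).
No option is at least as good as D1 on every objective and strictly better on one.

Yes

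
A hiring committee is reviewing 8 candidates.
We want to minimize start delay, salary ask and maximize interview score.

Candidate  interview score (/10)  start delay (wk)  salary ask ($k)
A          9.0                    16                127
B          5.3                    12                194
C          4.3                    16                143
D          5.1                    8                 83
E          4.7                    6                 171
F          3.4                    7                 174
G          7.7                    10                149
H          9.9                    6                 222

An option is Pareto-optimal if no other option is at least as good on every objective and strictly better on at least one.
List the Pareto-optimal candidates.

A: not dominated.
B: dominated by G (interview score 7.7≥5.3, start delay 10≤12, salary ask 149≤194).
C: dominated by A (interview score 9.0≥4.3, start delay 16≤16, salary ask 127≤143).
D: not dominated (best salary ask).
E: not dominated.
F: dominated by E (interview score 4.7≥3.4, start delay 6≤7, salary ask 171≤174).
G: not dominated.
H: not dominated (best interview score).

A, D, E, G, H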